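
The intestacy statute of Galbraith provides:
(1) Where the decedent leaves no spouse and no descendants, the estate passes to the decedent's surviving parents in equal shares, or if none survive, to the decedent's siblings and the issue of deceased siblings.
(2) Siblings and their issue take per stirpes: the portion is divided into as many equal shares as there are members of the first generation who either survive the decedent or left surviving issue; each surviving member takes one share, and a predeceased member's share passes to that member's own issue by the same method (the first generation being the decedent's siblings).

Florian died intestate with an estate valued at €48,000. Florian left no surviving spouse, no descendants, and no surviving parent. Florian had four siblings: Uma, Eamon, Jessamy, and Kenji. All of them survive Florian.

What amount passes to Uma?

The entire €48,000 passes to the siblings and their issue.
That amount (€48,000) is divided into 4 shares of €12,000: Uma, Eamon, Jessamy, and Kenji each take €12,000.

Uma receives €12,000.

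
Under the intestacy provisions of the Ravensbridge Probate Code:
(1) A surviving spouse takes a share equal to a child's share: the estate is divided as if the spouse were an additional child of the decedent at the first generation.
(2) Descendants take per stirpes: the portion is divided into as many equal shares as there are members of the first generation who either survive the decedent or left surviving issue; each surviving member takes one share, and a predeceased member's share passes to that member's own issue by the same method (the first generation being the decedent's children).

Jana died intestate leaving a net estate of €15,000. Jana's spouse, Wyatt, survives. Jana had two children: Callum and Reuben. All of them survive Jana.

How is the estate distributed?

Wyatt: €5,000; Callum: €5,000; Reuben: €5,000

The spouse counts as an additional share at the children's level, so there are 3 primary shares of €5,000. Wyatt takes one such share (€5,000).
The children's combined portion (€10,000) is divided into 2 shares of €5,000: Callum and Reuben each take €5,000.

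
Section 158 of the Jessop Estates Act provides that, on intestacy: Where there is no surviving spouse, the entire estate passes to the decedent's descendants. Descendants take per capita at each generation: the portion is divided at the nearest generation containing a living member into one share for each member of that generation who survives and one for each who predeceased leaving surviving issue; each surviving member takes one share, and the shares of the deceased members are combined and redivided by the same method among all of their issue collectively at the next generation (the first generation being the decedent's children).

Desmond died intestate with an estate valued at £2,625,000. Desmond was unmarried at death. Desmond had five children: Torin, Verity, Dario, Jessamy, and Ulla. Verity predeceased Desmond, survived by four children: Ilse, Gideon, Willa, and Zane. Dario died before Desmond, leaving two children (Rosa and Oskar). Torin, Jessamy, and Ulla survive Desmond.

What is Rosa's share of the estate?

Rosa receives £175,000.

The entire £2,625,000 passes to the descendants.
That amount (£2,625,000) is divided at the children's generation into 5 shares of £525,000. Torin, Jessamy, and Ulla each take £525,000. The 2 shares of the deceased (Verity and Dario) are combined into a pool of £1,050,000.
That pool (£1,050,000) is divided at the grandchildren's generation equally among Ilse, Gideon, Willa, Zane, Rosa, and Oskar: £175,000 each.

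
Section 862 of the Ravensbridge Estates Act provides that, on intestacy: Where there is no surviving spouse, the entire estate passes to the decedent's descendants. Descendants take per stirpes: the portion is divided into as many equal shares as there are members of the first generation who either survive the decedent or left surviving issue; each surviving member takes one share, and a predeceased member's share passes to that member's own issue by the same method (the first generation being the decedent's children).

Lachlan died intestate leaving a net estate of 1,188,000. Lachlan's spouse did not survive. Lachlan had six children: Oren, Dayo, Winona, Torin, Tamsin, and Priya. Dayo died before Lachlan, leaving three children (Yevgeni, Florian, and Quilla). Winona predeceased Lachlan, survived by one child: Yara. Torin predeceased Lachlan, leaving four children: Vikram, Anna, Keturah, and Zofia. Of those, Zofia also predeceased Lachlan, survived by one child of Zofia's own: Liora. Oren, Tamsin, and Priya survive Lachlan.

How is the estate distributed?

The entire 1,188,000 passes to the descendants.
That amount (1,188,000) is divided into 6 shares of 198,000: Oren, Tamsin, and Priya each take 198,000; Dayo's 198,000 share passes to Dayo's issue; Winona's 198,000 share passes to Winona's issue; Torin's 198,000 share passes to Torin's issue.
Dayo's share (198,000) is divided into 3 shares of 66,000: Yevgeni, Florian, and Quilla each take 66,000.
Winona's share (198,000) passes entirely to Yara.
Torin's share (198,000) is divided into 4 shares of 49,500: Vikram, Anna, and Keturah each take 49,500; Zofia's 49,500 share passes to Zofia's issue.
Zofia's share (49,500) passes entirely to Liora.

Oren: 198,000; Yevgeni: 66,000; Florian: 66,000; Quilla: 66,000; Yara: 198,000; Vikram: 49,500; Anna: 49,500; Keturah: 49,500; Liora: 49,500; Tamsin: 198,000; Priya: 198,000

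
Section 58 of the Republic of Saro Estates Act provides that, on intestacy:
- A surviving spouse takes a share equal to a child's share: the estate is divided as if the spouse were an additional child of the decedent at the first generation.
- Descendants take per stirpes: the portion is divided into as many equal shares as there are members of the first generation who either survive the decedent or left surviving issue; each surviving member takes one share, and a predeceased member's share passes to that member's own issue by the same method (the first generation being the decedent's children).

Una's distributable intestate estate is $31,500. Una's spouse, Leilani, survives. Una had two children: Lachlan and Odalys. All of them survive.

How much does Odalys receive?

The spouse counts as an additional share at the children's level, so there are 3 primary shares of $10,500. Leilani takes one such share ($10,500).
The children's combined portion ($21,000) is divided into 2 shares of $10,500: Lachlan and Odalys each take $10,500.

Odalys receives $10,500.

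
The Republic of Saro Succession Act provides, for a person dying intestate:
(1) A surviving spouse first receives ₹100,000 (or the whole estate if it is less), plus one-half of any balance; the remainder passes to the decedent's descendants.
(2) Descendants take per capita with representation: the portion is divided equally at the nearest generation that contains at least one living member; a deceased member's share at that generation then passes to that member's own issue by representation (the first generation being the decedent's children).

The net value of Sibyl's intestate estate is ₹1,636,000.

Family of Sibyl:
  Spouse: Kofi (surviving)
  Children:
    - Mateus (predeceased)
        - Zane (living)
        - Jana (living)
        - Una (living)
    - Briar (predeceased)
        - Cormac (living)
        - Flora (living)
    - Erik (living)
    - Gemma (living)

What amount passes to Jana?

Kofi first takes ₹100,000, leaving a balance of ₹1,536,000. Kofi then takes one-half of the balance (₹768,000), for a total of ₹868,000. The remaining ₹768,000 passes to the descendants.
The descendants' portion (₹768,000) is divided into 4 shares of ₹192,000: Erik and Gemma each take ₹192,000; Mateus's ₹192,000 share passes to Mateus's issue; Briar's ₹192,000 share passes to Briar's issue.
Mateus's share (₹192,000) is divided into 3 shares of ₹64,000: Zane, Jana, and Una each take ₹64,000.
Briar's share (₹192,000) is divided into 2 shares of ₹96,000: Cormac and Flora each take ₹96,000.

Jana receives ₹64,000.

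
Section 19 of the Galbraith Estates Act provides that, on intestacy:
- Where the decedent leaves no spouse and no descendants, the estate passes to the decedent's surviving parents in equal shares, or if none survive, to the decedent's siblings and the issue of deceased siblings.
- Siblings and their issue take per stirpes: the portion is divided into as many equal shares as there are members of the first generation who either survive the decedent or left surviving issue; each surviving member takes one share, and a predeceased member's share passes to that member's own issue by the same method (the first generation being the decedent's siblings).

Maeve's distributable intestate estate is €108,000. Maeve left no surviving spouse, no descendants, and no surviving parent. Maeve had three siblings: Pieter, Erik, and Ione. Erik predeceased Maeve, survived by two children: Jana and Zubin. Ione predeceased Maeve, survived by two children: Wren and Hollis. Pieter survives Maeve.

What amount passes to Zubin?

Zubin receives €18,000.

The entire €108,000 passes to the siblings and their issue.
That amount (€108,000) is divided into 3 shares of €36,000: Pieter takes €36,000; Erik's €36,000 share passes to Erik's issue; Ione's €36,000 share passes to Ione's issue.
Erik's share (€36,000) is divided into 2 shares of €18,000: Jana and Zubin each take €18,000.
Ione's share (€36,000) is divided into 2 shares of €18,000: Wren and Hollis each take €18,000.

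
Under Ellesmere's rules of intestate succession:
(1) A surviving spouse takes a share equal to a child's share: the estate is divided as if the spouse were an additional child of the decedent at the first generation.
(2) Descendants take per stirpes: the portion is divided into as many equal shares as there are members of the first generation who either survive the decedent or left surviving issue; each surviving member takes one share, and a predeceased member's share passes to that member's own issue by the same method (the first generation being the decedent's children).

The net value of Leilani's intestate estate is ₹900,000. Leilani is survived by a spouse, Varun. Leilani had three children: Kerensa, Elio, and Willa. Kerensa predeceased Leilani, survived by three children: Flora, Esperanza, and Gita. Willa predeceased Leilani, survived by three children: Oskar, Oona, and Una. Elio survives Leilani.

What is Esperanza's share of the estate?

The spouse counts as an additional share at the children's level, so there are 4 primary shares of ₹225,000. Varun takes one such share (₹225,000).
The children's combined portion (₹675,000) is divided into 3 shares of ₹225,000: Elio takes ₹225,000; Kerensa's ₹225,000 share passes to Kerensa's issue; Willa's ₹225,000 share passes to Willa's issue.
Kerensa's share (₹225,000) is divided into 3 shares of ₹75,000: Flora, Esperanza, and Gita each take ₹75,000.
Willa's share (₹225,000) is divided into 3 shares of ₹75,000: Oskar, Oona, and Una each take ₹75,000.

Esperanza receives ₹75,000.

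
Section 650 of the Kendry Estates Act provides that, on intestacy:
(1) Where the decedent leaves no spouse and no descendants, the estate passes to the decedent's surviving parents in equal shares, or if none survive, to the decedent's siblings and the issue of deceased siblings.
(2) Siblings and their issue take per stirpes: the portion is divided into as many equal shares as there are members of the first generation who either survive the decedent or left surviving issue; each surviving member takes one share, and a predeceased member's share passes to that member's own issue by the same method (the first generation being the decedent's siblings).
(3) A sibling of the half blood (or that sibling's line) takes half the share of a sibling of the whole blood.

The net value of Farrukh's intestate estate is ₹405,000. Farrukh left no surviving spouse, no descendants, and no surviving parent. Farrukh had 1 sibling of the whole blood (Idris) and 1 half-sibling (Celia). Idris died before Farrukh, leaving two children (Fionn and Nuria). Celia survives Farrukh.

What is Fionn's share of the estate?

Fionn receives ₹135,000.

The entire ₹405,000 passes to the siblings and their issue.
Counting each half-blood sibling's line as half a unit, there are 3/2 units in ₹405,000, so one unit is ₹270,000. Whole-blood lines (Idris) take ₹270,000 each; half-blood lines (Celia) take ₹135,000 each.
Idris's share (₹270,000) is divided into 2 shares of ₹135,000: Fionn and Nuria each take ₹135,000.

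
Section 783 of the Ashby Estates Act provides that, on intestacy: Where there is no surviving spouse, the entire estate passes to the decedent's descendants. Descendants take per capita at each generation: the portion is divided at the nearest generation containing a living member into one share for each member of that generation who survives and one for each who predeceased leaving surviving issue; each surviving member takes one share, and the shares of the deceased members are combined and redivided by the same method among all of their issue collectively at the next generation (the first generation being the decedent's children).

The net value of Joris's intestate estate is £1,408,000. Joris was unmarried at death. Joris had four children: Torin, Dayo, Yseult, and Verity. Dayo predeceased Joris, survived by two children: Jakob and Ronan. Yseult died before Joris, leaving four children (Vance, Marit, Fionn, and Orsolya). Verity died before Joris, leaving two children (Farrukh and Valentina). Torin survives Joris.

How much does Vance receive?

Vance receives £132,000.

The entire £1,408,000 passes to the descendants.
That amount (£1,408,000) is divided at the children's generation into 4 shares of £352,000. Torin takes £352,000. The 3 shares of the deceased (Dayo, Yseult, and Verity) are combined into a pool of £1,056,000.
That pool (£1,056,000) is divided at the grandchildren's generation equally among Jakob, Ronan, Vance, Marit, Fionn, Orsolya, Farrukh, and Valentina: £132,000 each.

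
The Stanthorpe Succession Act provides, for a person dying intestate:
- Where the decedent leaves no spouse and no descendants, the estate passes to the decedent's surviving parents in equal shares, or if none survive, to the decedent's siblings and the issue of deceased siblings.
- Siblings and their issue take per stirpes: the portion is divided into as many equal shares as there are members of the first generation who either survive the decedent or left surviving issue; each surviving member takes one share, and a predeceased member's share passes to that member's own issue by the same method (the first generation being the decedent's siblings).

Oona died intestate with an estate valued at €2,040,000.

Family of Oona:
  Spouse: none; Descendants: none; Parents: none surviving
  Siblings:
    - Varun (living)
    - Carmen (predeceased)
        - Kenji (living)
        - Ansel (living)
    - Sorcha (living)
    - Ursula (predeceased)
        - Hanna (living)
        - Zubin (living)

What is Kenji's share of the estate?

Kenji receives €255,000.

The entire €2,040,000 passes to the siblings and their issue.
That amount (€2,040,000) is divided into 4 shares of €510,000: Varun and Sorcha each take €510,000; Carmen's €510,000 share passes to Carmen's issue; Ursula's €510,000 share passes to Ursula's issue.
Carmen's share (€510,000) is divided into 2 shares of €255,000: Kenji and Ansel each take €255,000.
Ursula's share (€510,000) is divided into 2 shares of €255,000: Hanna and Zubin each take €255,000.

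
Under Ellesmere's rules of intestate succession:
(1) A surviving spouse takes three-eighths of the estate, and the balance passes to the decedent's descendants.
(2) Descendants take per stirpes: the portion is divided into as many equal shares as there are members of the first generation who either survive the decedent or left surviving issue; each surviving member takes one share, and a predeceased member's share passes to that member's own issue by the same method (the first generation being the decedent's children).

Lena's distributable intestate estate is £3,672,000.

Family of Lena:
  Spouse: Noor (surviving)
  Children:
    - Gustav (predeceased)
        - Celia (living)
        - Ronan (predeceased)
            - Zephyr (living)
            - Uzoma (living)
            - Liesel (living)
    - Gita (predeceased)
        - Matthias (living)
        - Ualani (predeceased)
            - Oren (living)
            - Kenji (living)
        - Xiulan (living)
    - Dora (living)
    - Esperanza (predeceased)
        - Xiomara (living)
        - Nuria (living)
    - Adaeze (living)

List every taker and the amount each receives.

Noor: £1,377,000; Celia: £229,500; Zephyr: £76,500; Uzoma: £76,500; Liesel: £76,500; Matthias: £153,000; Oren: £76,500; Kenji: £76,500; Xiulan: £153,000; Dora: £459,000; Xiomara: £229,500; Nuria: £229,500; Adaeze: £459,000

Noor takes three-eighths of £3,672,000 = £1,377,000. The remaining £2,295,000 passes to the descendants.
The descendants' portion (£2,295,000) is divided into 5 shares of £459,000: Dora and Adaeze each take £459,000; Gustav's £459,000 share passes to Gustav's issue; Gita's £459,000 share passes to Gita's issue; Esperanza's £459,000 share passes to Esperanza's issue.
Gustav's share (£459,000) is divided into 2 shares of £229,500: Celia takes £229,500; Ronan's £229,500 share passes to Ronan's issue.
Ronan's share (£229,500) is divided into 3 shares of £76,500: Zephyr, Uzoma, and Liesel each take £76,500.
Gita's share (£459,000) is divided into 3 shares of £153,000: Matthias and Xiulan each take £153,000; Ualani's £153,000 share passes to Ualani's issue.
Ualani's share (£153,000) is divided into 2 shares of £76,500: Oren and Kenji each take £76,500.
Esperanza's share (£459,000) is divided into 2 shares of £229,500: Xiomara and Nuria each take £229,500.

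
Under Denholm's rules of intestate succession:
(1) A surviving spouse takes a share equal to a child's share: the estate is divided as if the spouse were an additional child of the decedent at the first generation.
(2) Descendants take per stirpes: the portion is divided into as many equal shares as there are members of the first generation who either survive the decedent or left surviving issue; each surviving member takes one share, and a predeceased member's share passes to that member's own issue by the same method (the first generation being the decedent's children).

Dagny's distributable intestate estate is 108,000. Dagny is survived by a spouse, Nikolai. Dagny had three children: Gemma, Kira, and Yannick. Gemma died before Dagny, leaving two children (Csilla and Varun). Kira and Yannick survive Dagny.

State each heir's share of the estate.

Nikolai: 27,000; Csilla: 13,500; Varun: 13,500; Kira: 27,000; Yannick: 27,000

The spouse counts as an additional share at the children's level, so there are 4 primary shares of 27,000. Nikolai takes one such share (27,000).
The children's combined portion (81,000) is divided into 3 shares of 27,000: Kira and Yannick each take 27,000; Gemma's 27,000 share passes to Gemma's issue.
Gemma's share (27,000) is divided into 2 shares of 13,500: Csilla and Varun each take 13,500.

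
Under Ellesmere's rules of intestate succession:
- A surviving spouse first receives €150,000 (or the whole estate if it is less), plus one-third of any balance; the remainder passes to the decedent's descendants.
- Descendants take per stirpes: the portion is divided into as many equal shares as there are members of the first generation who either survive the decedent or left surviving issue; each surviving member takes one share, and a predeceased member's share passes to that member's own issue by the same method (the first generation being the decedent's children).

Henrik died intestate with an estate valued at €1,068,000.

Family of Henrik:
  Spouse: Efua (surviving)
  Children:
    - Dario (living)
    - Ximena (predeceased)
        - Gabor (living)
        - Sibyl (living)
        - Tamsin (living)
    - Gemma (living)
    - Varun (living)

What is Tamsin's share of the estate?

Efua first takes €150,000, leaving a balance of €918,000. Efua then takes one-third of the balance (€306,000), for a total of €456,000. The remaining €612,000 passes to the descendants.
The descendants' portion (€612,000) is divided into 4 shares of €153,000: Dario, Gemma, and Varun each take €153,000; Ximena's €153,000 share passes to Ximena's issue.
Ximena's share (€153,000) is divided into 3 shares of €51,000: Gabor, Sibyl, and Tamsin each take €51,000.

Tamsin receives €51,000.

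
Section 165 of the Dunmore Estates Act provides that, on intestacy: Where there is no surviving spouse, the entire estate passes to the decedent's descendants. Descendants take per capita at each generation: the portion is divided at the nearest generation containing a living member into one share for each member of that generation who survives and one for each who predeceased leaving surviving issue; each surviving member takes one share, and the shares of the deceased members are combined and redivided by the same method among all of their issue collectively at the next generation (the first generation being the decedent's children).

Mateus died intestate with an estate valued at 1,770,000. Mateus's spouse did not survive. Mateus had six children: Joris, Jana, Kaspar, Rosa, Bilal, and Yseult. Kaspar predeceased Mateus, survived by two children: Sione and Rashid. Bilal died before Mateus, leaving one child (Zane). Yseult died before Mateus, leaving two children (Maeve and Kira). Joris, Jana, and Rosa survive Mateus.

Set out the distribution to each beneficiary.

Joris: 295,000; Jana: 295,000; Sione: 177,000; Rashid: 177,000; Rosa: 295,000; Zane: 177,000; Maeve: 177,000; Kira: 177,000

The entire 1,770,000 passes to the descendants.
That amount (1,770,000) is divided at the children's generation into 6 shares of 295,000. Joris, Jana, and Rosa each take 295,000. The 3 shares of the deceased (Kaspar, Bilal, and Yseult) are combined into a pool of 885,000.
That pool (885,000) is divided at the grandchildren's generation equally among Sione, Rashid, Zane, Maeve, and Kira: 177,000 each.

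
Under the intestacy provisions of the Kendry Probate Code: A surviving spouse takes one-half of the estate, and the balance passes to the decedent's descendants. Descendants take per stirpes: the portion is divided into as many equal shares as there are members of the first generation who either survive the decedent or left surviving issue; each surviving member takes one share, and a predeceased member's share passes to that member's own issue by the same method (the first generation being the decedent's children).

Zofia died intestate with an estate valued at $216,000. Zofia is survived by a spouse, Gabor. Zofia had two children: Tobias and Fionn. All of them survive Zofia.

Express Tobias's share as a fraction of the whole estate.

Gabor takes one-half of $216,000 = $108,000. The remaining $108,000 passes to the descendants.
The descendants' portion ($108,000) is divided into 2 shares of $54,000: Tobias and Fionn each take $54,000.

Tobias receives 1/4 of the estate.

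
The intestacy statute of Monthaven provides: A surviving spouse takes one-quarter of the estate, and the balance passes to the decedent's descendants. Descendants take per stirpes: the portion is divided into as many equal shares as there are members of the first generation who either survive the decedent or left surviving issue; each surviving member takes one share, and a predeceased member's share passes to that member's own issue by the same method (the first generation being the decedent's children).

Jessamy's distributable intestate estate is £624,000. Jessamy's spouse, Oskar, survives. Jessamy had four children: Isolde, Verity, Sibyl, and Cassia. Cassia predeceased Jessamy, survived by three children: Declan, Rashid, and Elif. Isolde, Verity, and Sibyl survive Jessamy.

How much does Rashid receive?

Rashid receives £39,000.

Oskar takes one-quarter of £624,000 = £156,000. The remaining £468,000 passes to the descendants.
The descendants' portion (£468,000) is divided into 4 shares of £117,000: Isolde, Verity, and Sibyl each take £117,000; Cassia's £117,000 share passes to Cassia's issue.
Cassia's share (£117,000) is divided into 3 shares of £39,000: Declan, Rashid, and Elif each take £39,000.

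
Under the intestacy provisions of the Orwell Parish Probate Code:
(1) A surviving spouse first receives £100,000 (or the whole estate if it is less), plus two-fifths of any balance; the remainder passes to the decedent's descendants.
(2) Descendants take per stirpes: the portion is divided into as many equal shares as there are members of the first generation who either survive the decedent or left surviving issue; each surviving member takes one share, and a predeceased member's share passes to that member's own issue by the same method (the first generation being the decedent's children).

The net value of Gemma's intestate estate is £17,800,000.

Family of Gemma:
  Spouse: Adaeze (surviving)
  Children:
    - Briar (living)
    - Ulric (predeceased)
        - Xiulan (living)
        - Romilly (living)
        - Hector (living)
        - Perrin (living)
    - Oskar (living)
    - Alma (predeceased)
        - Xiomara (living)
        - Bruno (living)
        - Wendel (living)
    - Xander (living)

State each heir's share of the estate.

Adaeze first takes £100,000, leaving a balance of £17,700,000. Adaeze then takes two-fifths of the balance (£7,080,000), for a total of £7,180,000. The remaining £10,620,000 passes to the descendants.
The descendants' portion (£10,620,000) is divided into 5 shares of £2,124,000: Briar, Oskar, and Xander each take £2,124,000; Ulric's £2,124,000 share passes to Ulric's issue; Alma's £2,124,000 share passes to Alma's issue.
Ulric's share (£2,124,000) is divided into 4 shares of £531,000: Xiulan, Romilly, Hector, and Perrin each take £531,000.
Alma's share (£2,124,000) is divided into 3 shares of £708,000: Xiomara, Bruno, and Wendel each take £708,000.

Adaeze: £7,180,000; Briar: £2,124,000; Xiulan: £531,000; Romilly: £531,000; Hector: £531,000; Perrin: £531,000; Oskar: £2,124,000; Xiomara: £708,000; Bruno: £708,000; Wendel: £708,000; Xander: £2,124,000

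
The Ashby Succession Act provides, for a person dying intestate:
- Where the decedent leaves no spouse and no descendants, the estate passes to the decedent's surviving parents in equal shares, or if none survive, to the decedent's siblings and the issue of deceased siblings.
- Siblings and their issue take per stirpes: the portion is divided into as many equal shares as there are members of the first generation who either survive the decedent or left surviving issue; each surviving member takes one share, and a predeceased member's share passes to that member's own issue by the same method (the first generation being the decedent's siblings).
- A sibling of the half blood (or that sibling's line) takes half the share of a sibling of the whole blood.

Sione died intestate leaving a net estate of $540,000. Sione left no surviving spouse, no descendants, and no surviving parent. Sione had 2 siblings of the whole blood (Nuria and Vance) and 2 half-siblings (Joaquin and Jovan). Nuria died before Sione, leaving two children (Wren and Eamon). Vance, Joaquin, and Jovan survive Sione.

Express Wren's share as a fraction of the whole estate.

The entire $540,000 passes to the siblings and their issue.
Counting each half-blood sibling's line as half a unit, there are 3 units in $540,000, so one unit is $180,000. Whole-blood lines (Nuria and Vance) take $180,000 each; half-blood lines (Joaquin and Jovan) take $90,000 each.
Nuria's share ($180,000) is divided into 2 shares of $90,000: Wren and Eamon each take $90,000.

Wren receives 1/6 of the estate.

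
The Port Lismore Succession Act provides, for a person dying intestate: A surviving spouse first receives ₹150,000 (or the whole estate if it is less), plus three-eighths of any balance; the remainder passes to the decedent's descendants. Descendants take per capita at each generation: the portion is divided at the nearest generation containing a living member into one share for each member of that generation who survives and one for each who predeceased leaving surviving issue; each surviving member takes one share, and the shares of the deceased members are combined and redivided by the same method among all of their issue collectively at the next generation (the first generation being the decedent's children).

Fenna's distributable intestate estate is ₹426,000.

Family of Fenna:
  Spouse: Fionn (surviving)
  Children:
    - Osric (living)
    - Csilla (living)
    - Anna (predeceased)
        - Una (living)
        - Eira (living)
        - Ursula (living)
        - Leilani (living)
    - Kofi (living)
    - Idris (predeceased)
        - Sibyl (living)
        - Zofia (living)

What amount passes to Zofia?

Fionn first takes ₹150,000, leaving a balance of ₹276,000. Fionn then takes three-eighths of the balance (₹103,500), for a total of ₹253,500. The remaining ₹172,500 passes to the descendants.
The descendants' portion (₹172,500) is divided at the children's generation into 5 shares of ₹34,500. Osric, Csilla, and Kofi each take ₹34,500. The 2 shares of the deceased (Anna and Idris) are combined into a pool of ₹69,000.
That pool (₹69,000) is divided at the grandchildren's generation equally among Una, Eira, Ursula, Leilani, Sibyl, and Zofia: ₹11,500 each.

Zofia receives ₹11,500.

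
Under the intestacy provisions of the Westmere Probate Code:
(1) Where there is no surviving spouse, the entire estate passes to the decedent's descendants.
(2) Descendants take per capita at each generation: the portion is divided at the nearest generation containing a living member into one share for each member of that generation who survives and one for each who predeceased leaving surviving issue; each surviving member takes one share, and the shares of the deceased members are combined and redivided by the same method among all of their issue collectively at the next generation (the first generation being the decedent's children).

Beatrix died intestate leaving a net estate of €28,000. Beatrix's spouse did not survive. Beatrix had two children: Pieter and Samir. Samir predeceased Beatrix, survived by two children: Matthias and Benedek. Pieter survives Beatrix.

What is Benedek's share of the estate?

The entire €28,000 passes to the descendants.
That amount (€28,000) is divided at the children's generation into 2 shares of €14,000. Pieter takes €14,000. The remaining share for the deceased Samir (€14,000) is carried to the next generation.
That pool (€14,000) is divided at the grandchildren's generation equally among Matthias and Benedek: €7,000 each.

Benedek receives €7,000.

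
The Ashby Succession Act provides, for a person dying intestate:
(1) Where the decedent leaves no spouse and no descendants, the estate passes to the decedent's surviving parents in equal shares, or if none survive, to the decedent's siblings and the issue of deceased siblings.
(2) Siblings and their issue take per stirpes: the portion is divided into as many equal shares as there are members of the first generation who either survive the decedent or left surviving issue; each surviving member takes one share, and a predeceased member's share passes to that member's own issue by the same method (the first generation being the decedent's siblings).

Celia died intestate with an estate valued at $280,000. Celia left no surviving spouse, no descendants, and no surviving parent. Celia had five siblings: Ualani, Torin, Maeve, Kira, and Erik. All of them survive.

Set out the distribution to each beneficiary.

Ualani: $56,000; Torin: $56,000; Maeve: $56,000; Kira: $56,000; Erik: $56,000

The entire $280,000 passes to the siblings and their issue.
That amount ($280,000) is divided into 5 shares of $56,000: Ualani, Torin, Maeve, Kira, and Erik each take $56,000.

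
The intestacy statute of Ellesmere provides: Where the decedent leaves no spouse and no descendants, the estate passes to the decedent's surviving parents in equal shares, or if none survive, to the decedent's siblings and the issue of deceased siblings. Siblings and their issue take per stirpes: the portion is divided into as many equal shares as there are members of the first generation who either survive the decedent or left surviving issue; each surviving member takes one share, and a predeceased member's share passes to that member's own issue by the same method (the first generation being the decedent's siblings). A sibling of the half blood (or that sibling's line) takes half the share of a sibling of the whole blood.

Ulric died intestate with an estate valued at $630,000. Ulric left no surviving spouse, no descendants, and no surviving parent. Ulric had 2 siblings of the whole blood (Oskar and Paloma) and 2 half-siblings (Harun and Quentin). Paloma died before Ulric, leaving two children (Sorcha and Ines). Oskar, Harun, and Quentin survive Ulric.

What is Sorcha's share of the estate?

Sorcha receives $105,000.

The entire $630,000 passes to the siblings and their issue.
Counting each half-blood sibling's line as half a unit, there are 3 units in $630,000, so one unit is $210,000. Whole-blood lines (Oskar and Paloma) take $210,000 each; half-blood lines (Harun and Quentin) take $105,000 each.
Paloma's share ($210,000) is divided into 2 shares of $105,000: Sorcha and Ines each take $105,000.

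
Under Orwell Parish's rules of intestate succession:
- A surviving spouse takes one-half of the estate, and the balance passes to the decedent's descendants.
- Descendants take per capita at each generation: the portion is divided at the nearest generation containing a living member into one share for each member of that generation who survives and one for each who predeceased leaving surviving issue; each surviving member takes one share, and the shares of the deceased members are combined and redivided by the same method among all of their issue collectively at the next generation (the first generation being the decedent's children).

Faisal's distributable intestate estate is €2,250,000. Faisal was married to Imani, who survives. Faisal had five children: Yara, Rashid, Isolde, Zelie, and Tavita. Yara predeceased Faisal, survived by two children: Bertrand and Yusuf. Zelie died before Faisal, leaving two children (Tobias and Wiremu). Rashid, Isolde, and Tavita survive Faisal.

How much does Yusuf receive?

Yusuf receives €112,500.

Imani takes one-half of €2,250,000 = €1,125,000. The remaining €1,125,000 passes to the descendants.
The descendants' portion (€1,125,000) is divided at the children's generation into 5 shares of €225,000. Rashid, Isolde, and Tavita each take €225,000. The 2 shares of the deceased (Yara and Zelie) are combined into a pool of €450,000.
That pool (€450,000) is divided at the grandchildren's generation equally among Bertrand, Yusuf, Tobias, and Wiremu: €112,500 each.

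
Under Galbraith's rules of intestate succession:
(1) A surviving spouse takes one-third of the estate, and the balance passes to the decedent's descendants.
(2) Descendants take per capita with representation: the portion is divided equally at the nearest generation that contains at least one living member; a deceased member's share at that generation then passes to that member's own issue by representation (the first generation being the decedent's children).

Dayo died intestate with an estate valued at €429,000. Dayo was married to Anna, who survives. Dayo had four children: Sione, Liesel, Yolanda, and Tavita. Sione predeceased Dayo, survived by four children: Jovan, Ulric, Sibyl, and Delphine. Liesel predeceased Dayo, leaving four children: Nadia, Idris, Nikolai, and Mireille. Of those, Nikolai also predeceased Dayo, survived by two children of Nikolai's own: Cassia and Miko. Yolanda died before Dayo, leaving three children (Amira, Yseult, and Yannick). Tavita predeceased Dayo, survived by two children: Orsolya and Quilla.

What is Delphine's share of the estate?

Anna takes one-third of €429,000 = €143,000. The remaining €286,000 passes to the descendants.
No child survives, so the initial division is made at the grandchildren's generation.
The descendants' portion (€286,000) is divided into 13 shares of €22,000: Jovan, Ulric, Sibyl, Delphine, Nadia, Idris, Mireille, Amira, Yseult, Yannick, Orsolya, and Quilla each take €22,000; Nikolai's €22,000 share passes to Nikolai's issue.
Nikolai's share (€22,000) is divided into 2 shares of €11,000: Cassia and Miko each take €11,000.

Delphine receives €22,000.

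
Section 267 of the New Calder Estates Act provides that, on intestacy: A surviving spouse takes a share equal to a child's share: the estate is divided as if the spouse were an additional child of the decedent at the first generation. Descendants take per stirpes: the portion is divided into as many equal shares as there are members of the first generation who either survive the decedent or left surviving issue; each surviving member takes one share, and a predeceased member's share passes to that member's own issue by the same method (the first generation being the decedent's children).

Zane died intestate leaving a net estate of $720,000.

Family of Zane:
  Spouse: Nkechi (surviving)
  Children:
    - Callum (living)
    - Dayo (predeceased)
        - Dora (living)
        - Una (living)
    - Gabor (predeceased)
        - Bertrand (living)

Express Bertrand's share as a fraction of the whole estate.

The spouse counts as an additional share at the children's level, so there are 4 primary shares of $180,000. Nkechi takes one such share ($180,000).
The children's combined portion ($540,000) is divided into 3 shares of $180,000: Callum takes $180,000; Dayo's $180,000 share passes to Dayo's issue; Gabor's $180,000 share passes to Gabor's issue.
Dayo's share ($180,000) is divided into 2 shares of $90,000: Dora and Una each take $90,000.
Gabor's share ($180,000) passes entirely to Bertrand.

Bertrand receives 1/4 of the estate.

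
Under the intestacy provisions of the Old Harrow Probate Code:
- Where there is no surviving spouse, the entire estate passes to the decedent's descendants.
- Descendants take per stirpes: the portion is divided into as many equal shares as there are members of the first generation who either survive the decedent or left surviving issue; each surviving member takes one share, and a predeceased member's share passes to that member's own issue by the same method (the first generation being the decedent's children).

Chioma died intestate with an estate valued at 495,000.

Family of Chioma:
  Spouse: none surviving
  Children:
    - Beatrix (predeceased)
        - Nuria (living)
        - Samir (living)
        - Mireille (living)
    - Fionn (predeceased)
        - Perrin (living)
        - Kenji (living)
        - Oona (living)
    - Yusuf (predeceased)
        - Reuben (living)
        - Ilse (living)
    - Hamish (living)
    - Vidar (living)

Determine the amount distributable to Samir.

Samir receives 33,000.

The entire 495,000 passes to the descendants.
That amount (495,000) is divided into 5 shares of 99,000: Hamish and Vidar each take 99,000; Beatrix's 99,000 share passes to Beatrix's issue; Fionn's 99,000 share passes to Fionn's issue; Yusuf's 99,000 share passes to Yusuf's issue.
Beatrix's share (99,000) is divided into 3 shares of 33,000: Nuria, Samir, and Mireille each take 33,000.
Fionn's share (99,000) is divided into 3 shares of 33,000: Perrin, Kenji, and Oona each take 33,000.
Yusuf's share (99,000) is divided into 2 shares of 49,500: Reuben and Ilse each take 49,500.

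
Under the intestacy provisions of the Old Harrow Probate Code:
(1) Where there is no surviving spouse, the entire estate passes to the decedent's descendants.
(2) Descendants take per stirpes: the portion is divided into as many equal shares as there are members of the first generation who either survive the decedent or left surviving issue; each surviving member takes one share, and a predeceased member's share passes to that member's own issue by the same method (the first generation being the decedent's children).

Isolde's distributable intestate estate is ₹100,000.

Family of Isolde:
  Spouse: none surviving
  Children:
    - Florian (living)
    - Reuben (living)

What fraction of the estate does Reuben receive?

Reuben receives 1/2 of the estate.

The entire ₹100,000 passes to the descendants.
That amount (₹100,000) is divided into 2 shares of ₹50,000: Florian and Reuben each take ₹50,000.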